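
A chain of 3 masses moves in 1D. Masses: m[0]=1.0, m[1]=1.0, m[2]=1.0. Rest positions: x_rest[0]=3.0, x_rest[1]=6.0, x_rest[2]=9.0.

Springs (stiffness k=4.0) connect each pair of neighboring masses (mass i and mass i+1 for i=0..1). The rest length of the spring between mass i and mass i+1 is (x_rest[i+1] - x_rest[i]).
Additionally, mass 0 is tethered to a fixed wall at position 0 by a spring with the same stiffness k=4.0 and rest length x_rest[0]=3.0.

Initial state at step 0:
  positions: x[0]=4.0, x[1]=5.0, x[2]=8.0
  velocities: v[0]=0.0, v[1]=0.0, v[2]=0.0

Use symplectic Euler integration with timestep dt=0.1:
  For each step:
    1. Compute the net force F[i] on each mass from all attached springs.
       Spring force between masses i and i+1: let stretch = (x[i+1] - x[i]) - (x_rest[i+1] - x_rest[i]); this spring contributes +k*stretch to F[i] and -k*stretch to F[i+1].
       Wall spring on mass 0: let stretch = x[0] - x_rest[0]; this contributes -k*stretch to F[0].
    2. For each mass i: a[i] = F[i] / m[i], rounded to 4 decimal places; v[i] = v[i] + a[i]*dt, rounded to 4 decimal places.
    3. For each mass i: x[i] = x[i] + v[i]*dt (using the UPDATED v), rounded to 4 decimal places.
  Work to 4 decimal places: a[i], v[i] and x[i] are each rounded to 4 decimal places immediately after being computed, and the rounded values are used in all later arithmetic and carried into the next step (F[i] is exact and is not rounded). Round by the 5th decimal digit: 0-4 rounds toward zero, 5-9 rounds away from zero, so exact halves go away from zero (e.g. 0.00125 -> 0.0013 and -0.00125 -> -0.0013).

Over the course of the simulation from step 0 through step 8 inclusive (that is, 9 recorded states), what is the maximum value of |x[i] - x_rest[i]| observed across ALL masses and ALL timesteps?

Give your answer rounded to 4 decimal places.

Step 0: x=[4.0000 5.0000 8.0000] v=[0.0000 0.0000 0.0000]
Step 1: x=[3.8800 5.0800 8.0000] v=[-1.2000 0.8000 0.0000]
Step 2: x=[3.6528 5.2288 8.0032] v=[-2.2720 1.4880 0.0320]
Step 3: x=[3.3425 5.4255 8.0154] v=[-3.1027 1.9674 0.1222]
Step 4: x=[2.9819 5.6425 8.0440] v=[-3.6065 2.1702 0.2862]
Step 5: x=[2.6084 5.8492 8.0966] v=[-3.7350 2.0666 0.5256]
Step 6: x=[2.2602 6.0161 8.1793] v=[-3.4820 1.6692 0.8266]
Step 7: x=[1.9718 6.1193 8.2954] v=[-2.8837 1.0321 1.1613]
Step 8: x=[1.7705 6.1437 8.4445] v=[-2.0134 0.2435 1.4909]
Max displacement = 1.2295

Answer: 1.2295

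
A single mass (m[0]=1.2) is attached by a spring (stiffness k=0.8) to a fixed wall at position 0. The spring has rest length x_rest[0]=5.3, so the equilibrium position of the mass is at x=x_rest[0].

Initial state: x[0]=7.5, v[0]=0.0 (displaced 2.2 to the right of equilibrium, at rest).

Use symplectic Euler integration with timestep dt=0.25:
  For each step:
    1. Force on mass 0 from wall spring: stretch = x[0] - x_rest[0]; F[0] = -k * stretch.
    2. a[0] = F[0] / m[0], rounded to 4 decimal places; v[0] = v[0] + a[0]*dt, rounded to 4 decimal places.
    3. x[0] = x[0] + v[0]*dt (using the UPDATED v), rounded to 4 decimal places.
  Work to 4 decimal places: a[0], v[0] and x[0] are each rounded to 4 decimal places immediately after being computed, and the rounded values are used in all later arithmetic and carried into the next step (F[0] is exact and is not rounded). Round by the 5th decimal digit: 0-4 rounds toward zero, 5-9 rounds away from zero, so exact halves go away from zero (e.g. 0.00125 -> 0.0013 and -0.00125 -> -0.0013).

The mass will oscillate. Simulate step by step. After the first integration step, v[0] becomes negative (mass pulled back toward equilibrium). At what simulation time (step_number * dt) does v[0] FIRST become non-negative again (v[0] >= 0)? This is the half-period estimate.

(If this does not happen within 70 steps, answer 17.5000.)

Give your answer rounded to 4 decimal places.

Answer: 4.0000

Derivation:
Step 0: x=[7.5000] v=[0.0000]
Step 1: x=[7.4083] v=[-0.3667]
Step 2: x=[7.2288] v=[-0.7181]
Step 3: x=[6.9689] v=[-1.0396]
Step 4: x=[6.6395] v=[-1.3178]
Step 5: x=[6.2542] v=[-1.5411]
Step 6: x=[5.8292] v=[-1.7001]
Step 7: x=[5.3821] v=[-1.7883]
Step 8: x=[4.9316] v=[-1.8020]
Step 9: x=[4.4965] v=[-1.7406]
Step 10: x=[4.0948] v=[-1.6067]
Step 11: x=[3.7434] v=[-1.4058]
Step 12: x=[3.4568] v=[-1.1464]
Step 13: x=[3.2470] v=[-0.8392]
Step 14: x=[3.1228] v=[-0.4970]
Step 15: x=[3.0893] v=[-0.1341]
Step 16: x=[3.1479] v=[0.2344]
First v>=0 after going negative at step 16, time=4.0000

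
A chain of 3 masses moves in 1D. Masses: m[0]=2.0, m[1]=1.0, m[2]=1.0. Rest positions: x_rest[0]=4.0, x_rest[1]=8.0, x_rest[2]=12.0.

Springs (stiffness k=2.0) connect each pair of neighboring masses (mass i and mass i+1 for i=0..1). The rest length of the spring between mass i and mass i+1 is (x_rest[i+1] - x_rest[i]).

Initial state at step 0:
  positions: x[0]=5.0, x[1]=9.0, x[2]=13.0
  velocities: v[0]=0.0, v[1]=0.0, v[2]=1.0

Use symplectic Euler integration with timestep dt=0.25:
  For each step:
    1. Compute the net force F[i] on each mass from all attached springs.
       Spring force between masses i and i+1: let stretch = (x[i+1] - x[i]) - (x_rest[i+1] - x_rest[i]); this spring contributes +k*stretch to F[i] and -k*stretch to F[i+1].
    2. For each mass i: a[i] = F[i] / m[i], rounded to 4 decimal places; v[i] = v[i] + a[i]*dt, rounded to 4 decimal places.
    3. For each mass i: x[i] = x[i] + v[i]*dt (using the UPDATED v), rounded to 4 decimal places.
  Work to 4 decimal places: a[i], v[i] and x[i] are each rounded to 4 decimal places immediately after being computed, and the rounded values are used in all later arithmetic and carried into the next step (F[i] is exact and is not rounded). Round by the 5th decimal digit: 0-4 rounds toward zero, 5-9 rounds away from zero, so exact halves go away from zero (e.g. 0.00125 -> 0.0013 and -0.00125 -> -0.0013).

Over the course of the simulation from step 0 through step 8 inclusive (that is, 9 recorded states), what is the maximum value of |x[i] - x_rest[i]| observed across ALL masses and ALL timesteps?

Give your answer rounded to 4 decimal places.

Step 0: x=[5.0000 9.0000 13.0000] v=[0.0000 0.0000 1.0000]
Step 1: x=[5.0000 9.0000 13.2500] v=[0.0000 0.0000 1.0000]
Step 2: x=[5.0000 9.0313 13.4688] v=[0.0000 0.1250 0.8750]
Step 3: x=[5.0020 9.1133 13.6329] v=[0.0078 0.3281 0.6563]
Step 4: x=[5.0109 9.2464 13.7320] v=[0.0356 0.5323 0.3965]
Step 5: x=[5.0345 9.4108 13.7704] v=[0.0945 0.6574 0.1537]
Step 6: x=[5.0817 9.5731 13.7639] v=[0.1886 0.6491 -0.0261]
Step 7: x=[5.1596 9.6978 13.7335] v=[0.3115 0.4988 -0.1215]
Step 8: x=[5.2711 9.7597 13.6987] v=[0.4461 0.2476 -0.1394]
Max displacement = 1.7704

Answer: 1.7704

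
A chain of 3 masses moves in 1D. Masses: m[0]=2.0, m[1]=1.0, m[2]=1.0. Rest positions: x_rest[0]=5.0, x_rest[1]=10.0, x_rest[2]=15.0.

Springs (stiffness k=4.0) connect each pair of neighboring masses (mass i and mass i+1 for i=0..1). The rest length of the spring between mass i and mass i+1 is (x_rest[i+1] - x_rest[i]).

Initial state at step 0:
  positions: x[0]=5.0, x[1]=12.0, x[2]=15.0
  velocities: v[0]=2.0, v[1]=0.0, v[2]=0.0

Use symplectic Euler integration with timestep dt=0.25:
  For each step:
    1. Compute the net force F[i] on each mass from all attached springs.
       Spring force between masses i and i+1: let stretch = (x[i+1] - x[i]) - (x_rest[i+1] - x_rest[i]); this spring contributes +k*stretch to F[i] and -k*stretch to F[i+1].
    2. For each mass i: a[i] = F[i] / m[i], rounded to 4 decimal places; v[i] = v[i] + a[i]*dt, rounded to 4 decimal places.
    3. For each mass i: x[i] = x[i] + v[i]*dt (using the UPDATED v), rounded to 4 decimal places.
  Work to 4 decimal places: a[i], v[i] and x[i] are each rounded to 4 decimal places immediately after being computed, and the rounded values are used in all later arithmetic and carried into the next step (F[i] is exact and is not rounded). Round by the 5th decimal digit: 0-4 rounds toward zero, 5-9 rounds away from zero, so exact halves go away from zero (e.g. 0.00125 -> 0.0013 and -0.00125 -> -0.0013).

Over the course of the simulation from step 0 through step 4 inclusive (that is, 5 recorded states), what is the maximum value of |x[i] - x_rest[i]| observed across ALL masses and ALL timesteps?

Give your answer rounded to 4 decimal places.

Answer: 2.3248

Derivation:
Step 0: x=[5.0000 12.0000 15.0000] v=[2.0000 0.0000 0.0000]
Step 1: x=[5.7500 11.0000 15.5000] v=[3.0000 -4.0000 2.0000]
Step 2: x=[6.5313 9.8125 16.1250] v=[3.1250 -4.7500 2.5000]
Step 3: x=[7.0977 9.3828 16.4219] v=[2.2656 -1.7187 1.1875]
Step 4: x=[7.3248 10.1416 16.2090] v=[0.9082 3.0353 -0.8516]
Max displacement = 2.3248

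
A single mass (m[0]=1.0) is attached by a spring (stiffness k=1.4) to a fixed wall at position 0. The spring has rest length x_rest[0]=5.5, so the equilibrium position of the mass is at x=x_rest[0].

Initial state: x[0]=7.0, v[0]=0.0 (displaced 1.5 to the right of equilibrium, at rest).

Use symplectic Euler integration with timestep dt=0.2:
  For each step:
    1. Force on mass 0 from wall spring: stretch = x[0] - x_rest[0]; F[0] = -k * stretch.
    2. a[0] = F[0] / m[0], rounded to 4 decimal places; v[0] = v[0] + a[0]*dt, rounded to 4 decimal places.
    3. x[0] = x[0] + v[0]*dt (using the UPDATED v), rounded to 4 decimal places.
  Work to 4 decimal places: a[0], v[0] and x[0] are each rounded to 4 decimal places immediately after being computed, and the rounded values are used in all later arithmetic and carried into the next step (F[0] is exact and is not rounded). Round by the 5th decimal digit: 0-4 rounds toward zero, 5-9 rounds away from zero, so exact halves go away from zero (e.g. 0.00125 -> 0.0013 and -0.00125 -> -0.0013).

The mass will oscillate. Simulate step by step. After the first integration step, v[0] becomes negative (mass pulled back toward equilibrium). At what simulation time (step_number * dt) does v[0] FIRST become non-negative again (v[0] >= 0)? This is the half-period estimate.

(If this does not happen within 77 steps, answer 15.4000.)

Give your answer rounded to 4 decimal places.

Answer: 2.8000

Derivation:
Step 0: x=[7.0000] v=[0.0000]
Step 1: x=[6.9160] v=[-0.4200]
Step 2: x=[6.7527] v=[-0.8165]
Step 3: x=[6.5192] v=[-1.1673]
Step 4: x=[6.2287] v=[-1.4527]
Step 5: x=[5.8974] v=[-1.6567]
Step 6: x=[5.5438] v=[-1.7680]
Step 7: x=[5.1877] v=[-1.7803]
Step 8: x=[4.8491] v=[-1.6929]
Step 9: x=[4.5470] v=[-1.5106]
Step 10: x=[4.2982] v=[-1.2438]
Step 11: x=[4.1167] v=[-0.9073]
Step 12: x=[4.0127] v=[-0.5200]
Step 13: x=[3.9920] v=[-0.1036]
Step 14: x=[4.0557] v=[0.3186]
First v>=0 after going negative at step 14, time=2.8000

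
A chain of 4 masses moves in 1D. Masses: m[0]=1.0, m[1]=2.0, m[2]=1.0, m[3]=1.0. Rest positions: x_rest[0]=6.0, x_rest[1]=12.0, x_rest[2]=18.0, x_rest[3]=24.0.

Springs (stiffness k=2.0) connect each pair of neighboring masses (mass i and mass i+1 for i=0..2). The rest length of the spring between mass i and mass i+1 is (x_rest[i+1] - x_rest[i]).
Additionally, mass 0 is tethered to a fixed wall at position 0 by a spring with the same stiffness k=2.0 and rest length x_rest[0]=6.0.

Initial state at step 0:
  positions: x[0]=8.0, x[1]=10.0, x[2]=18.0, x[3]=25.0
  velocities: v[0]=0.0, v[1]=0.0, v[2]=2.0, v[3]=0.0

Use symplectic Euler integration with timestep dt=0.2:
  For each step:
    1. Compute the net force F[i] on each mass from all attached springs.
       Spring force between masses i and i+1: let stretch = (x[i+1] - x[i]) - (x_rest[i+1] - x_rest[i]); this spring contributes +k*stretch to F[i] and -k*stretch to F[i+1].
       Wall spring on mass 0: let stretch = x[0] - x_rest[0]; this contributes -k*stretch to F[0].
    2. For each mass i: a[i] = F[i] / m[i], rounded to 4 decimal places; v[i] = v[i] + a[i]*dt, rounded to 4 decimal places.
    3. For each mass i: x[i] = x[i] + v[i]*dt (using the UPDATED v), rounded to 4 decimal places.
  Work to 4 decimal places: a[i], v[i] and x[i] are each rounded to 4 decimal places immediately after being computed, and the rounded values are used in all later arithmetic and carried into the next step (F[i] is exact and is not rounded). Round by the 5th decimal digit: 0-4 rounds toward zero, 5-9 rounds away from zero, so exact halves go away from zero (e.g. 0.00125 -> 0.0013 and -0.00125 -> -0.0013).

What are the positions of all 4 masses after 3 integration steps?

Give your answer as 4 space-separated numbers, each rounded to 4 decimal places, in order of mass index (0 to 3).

Answer: 5.5826 11.3004 18.5987 24.6424

Derivation:
Step 0: x=[8.0000 10.0000 18.0000 25.0000] v=[0.0000 0.0000 2.0000 0.0000]
Step 1: x=[7.5200 10.2400 18.3200 24.9200] v=[-2.4000 1.2000 1.6000 -0.4000]
Step 2: x=[6.6560 10.6944 18.5216 24.7920] v=[-4.3200 2.2720 1.0080 -0.6400]
Step 3: x=[5.5826 11.3004 18.5987 24.6424] v=[-5.3670 3.0298 0.3853 -0.7482]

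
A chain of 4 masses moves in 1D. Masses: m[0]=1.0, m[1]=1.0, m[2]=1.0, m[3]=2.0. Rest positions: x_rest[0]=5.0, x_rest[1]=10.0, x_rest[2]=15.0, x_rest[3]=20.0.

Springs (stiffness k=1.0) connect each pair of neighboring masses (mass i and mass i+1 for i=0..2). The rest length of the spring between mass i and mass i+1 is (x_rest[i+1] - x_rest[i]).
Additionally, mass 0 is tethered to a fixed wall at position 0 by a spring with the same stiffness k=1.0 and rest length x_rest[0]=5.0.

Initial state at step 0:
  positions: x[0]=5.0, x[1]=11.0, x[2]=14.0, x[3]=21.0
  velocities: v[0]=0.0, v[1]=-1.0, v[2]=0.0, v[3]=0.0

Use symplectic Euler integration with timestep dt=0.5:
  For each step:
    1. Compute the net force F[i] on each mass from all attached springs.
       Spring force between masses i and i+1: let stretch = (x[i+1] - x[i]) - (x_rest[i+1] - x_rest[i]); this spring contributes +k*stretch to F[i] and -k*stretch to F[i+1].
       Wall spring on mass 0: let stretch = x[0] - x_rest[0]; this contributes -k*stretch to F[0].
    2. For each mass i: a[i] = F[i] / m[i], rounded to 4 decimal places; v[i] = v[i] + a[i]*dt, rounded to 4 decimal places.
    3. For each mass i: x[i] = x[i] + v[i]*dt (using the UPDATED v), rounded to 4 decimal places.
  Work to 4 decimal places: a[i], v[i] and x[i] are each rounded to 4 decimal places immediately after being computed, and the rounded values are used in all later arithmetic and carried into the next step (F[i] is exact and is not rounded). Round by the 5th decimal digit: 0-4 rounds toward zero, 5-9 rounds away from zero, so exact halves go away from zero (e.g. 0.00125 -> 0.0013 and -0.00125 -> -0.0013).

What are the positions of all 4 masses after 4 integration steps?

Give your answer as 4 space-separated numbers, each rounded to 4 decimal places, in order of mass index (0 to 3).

Step 0: x=[5.0000 11.0000 14.0000 21.0000] v=[0.0000 -1.0000 0.0000 0.0000]
Step 1: x=[5.2500 9.7500 15.0000 20.7500] v=[0.5000 -2.5000 2.0000 -0.5000]
Step 2: x=[5.3125 8.6875 16.1250 20.4063] v=[0.1250 -2.1250 2.2500 -0.6875]
Step 3: x=[4.8906 8.6406 16.4610 20.1524] v=[-0.8438 -0.0938 0.6719 -0.5078]
Step 4: x=[4.1836 9.6113 15.7647 20.0621] v=[-1.4141 1.9414 -1.3926 -0.1807]

Answer: 4.1836 9.6113 15.7647 20.0621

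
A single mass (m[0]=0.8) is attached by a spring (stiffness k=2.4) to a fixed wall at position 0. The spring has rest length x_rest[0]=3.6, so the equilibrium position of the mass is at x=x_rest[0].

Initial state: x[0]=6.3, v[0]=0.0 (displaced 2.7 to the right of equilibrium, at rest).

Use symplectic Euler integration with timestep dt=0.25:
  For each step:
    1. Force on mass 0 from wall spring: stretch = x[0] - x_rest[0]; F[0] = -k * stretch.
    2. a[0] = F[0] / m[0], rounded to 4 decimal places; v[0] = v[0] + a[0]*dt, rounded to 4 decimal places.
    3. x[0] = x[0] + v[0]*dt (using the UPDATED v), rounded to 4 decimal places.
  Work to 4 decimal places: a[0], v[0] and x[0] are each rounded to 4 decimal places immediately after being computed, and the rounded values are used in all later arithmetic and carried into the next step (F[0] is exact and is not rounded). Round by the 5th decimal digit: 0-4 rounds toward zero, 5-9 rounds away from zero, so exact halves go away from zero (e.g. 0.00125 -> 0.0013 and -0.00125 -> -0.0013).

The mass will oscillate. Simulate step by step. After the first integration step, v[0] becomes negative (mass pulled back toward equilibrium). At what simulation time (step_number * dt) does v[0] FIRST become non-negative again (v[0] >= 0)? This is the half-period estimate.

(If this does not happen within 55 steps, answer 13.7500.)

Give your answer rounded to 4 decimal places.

Step 0: x=[6.3000] v=[0.0000]
Step 1: x=[5.7938] v=[-2.0250]
Step 2: x=[4.8762] v=[-3.6704]
Step 3: x=[3.7193] v=[-4.6276]
Step 4: x=[2.5400] v=[-4.7171]
Step 5: x=[1.5595] v=[-3.9221]
Step 6: x=[0.9616] v=[-2.3917]
Step 7: x=[0.8584] v=[-0.4129]
Step 8: x=[1.2692] v=[1.6433]
First v>=0 after going negative at step 8, time=2.0000

Answer: 2.0000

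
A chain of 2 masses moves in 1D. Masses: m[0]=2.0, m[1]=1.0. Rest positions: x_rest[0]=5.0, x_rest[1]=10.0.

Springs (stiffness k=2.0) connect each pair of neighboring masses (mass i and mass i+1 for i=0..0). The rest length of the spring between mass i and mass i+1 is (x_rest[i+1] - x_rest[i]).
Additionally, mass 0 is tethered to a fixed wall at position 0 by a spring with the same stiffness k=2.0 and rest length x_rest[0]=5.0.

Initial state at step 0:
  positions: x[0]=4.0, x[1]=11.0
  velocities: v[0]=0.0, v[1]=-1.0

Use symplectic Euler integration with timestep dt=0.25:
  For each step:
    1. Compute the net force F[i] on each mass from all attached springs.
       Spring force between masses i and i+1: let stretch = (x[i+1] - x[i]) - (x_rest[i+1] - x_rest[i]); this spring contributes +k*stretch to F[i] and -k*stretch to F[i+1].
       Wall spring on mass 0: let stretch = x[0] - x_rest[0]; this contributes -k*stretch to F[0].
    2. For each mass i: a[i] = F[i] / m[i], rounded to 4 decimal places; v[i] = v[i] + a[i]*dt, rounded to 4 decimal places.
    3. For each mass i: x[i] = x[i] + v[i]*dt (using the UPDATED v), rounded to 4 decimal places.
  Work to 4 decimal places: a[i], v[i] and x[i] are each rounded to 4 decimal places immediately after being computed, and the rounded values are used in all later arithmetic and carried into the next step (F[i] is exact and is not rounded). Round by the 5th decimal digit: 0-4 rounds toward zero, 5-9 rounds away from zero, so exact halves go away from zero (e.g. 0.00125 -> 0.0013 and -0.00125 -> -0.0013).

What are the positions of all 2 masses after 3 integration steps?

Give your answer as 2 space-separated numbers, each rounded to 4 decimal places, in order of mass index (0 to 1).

Step 0: x=[4.0000 11.0000] v=[0.0000 -1.0000]
Step 1: x=[4.1875 10.5000] v=[0.7500 -2.0000]
Step 2: x=[4.5078 9.8359] v=[1.2813 -2.6563]
Step 3: x=[4.8794 9.1308] v=[1.4864 -2.8204]

Answer: 4.8794 9.1308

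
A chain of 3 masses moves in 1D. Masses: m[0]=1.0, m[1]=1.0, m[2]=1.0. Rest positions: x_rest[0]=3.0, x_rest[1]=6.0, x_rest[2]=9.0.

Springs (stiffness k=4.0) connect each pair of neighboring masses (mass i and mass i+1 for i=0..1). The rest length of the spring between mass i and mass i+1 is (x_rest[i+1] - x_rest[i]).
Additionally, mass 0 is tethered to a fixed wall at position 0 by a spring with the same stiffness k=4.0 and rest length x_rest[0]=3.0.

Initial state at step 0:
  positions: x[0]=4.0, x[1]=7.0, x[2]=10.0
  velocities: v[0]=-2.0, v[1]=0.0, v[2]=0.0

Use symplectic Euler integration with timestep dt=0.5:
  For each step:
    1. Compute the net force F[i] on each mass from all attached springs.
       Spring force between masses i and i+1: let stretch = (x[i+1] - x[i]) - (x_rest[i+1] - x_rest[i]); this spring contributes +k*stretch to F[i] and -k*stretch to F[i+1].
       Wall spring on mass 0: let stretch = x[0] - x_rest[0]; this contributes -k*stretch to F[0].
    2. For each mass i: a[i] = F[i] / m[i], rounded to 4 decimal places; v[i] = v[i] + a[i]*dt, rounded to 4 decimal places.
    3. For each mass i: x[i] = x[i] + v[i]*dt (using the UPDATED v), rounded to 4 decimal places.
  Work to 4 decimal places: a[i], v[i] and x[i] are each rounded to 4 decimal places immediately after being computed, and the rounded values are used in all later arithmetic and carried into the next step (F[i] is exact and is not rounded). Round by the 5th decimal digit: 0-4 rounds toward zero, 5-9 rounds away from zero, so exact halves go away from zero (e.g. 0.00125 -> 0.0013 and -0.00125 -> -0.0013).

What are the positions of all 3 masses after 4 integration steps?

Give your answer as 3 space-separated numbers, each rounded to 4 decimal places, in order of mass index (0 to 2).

Step 0: x=[4.0000 7.0000 10.0000] v=[-2.0000 0.0000 0.0000]
Step 1: x=[2.0000 7.0000 10.0000] v=[-4.0000 0.0000 0.0000]
Step 2: x=[3.0000 5.0000 10.0000] v=[2.0000 -4.0000 0.0000]
Step 3: x=[3.0000 6.0000 8.0000] v=[0.0000 2.0000 -4.0000]
Step 4: x=[3.0000 6.0000 7.0000] v=[0.0000 0.0000 -2.0000]

Answer: 3.0000 6.0000 7.0000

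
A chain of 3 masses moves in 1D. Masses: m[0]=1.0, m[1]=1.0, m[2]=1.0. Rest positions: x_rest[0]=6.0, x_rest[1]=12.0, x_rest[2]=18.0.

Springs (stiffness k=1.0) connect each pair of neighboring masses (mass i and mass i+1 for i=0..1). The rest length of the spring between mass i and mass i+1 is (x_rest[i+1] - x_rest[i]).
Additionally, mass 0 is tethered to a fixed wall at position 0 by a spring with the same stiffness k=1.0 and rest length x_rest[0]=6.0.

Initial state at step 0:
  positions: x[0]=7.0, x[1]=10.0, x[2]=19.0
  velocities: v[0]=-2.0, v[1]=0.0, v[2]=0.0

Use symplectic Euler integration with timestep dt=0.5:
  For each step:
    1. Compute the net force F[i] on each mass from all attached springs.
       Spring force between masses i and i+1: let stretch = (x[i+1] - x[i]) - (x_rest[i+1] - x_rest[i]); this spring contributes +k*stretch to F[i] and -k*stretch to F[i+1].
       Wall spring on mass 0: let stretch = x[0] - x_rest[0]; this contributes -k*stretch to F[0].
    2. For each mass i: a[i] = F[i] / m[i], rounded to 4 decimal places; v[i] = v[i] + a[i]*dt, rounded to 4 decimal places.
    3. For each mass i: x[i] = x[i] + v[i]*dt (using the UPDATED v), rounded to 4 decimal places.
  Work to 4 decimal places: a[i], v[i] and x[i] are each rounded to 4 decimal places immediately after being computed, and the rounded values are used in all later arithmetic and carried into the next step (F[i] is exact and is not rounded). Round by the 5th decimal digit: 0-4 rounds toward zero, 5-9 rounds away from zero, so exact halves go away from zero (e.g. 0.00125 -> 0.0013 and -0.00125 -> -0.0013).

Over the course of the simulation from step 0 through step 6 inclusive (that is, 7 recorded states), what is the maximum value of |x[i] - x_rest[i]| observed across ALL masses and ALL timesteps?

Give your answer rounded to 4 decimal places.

Answer: 2.7834

Derivation:
Step 0: x=[7.0000 10.0000 19.0000] v=[-2.0000 0.0000 0.0000]
Step 1: x=[5.0000 11.5000 18.2500] v=[-4.0000 3.0000 -1.5000]
Step 2: x=[3.3750 13.0625 17.3125] v=[-3.2500 3.1250 -1.8750]
Step 3: x=[3.3281 13.2657 16.8125] v=[-0.0938 0.4063 -1.0000]
Step 4: x=[4.9336 11.8712 16.9258] v=[3.2110 -2.7891 0.2266]
Step 5: x=[7.0401 10.0059 17.2755] v=[4.2130 -3.7306 0.6993]
Step 6: x=[8.1281 9.2166 17.3078] v=[2.1759 -1.5787 0.0645]
Max displacement = 2.7834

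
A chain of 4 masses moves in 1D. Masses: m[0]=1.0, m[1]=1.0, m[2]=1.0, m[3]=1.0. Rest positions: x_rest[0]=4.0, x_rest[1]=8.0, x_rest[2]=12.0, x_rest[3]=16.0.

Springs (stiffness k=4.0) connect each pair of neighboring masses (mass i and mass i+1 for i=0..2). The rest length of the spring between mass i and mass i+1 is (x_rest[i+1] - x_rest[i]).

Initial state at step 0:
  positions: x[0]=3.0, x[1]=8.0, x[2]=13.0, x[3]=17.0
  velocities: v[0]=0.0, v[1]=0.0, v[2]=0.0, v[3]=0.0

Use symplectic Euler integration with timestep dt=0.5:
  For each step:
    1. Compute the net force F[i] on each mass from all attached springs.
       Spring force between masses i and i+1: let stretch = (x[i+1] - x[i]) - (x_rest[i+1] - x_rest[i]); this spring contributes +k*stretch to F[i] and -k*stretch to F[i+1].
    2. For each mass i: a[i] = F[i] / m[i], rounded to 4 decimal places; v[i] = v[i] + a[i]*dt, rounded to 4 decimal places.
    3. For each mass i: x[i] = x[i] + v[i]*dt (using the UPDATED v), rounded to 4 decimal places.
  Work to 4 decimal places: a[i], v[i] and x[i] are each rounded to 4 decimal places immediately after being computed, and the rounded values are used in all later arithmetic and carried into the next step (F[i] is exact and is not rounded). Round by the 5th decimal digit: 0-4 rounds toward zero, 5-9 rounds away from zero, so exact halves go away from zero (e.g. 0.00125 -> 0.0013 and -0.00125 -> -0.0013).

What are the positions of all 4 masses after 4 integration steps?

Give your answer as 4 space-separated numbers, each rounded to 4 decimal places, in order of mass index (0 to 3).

Answer: 5.0000 9.0000 12.0000 15.0000

Derivation:
Step 0: x=[3.0000 8.0000 13.0000 17.0000] v=[0.0000 0.0000 0.0000 0.0000]
Step 1: x=[4.0000 8.0000 12.0000 17.0000] v=[2.0000 0.0000 -2.0000 0.0000]
Step 2: x=[5.0000 8.0000 12.0000 16.0000] v=[2.0000 0.0000 0.0000 -2.0000]
Step 3: x=[5.0000 9.0000 12.0000 15.0000] v=[0.0000 2.0000 0.0000 -2.0000]
Step 4: x=[5.0000 9.0000 12.0000 15.0000] v=[0.0000 0.0000 0.0000 0.0000]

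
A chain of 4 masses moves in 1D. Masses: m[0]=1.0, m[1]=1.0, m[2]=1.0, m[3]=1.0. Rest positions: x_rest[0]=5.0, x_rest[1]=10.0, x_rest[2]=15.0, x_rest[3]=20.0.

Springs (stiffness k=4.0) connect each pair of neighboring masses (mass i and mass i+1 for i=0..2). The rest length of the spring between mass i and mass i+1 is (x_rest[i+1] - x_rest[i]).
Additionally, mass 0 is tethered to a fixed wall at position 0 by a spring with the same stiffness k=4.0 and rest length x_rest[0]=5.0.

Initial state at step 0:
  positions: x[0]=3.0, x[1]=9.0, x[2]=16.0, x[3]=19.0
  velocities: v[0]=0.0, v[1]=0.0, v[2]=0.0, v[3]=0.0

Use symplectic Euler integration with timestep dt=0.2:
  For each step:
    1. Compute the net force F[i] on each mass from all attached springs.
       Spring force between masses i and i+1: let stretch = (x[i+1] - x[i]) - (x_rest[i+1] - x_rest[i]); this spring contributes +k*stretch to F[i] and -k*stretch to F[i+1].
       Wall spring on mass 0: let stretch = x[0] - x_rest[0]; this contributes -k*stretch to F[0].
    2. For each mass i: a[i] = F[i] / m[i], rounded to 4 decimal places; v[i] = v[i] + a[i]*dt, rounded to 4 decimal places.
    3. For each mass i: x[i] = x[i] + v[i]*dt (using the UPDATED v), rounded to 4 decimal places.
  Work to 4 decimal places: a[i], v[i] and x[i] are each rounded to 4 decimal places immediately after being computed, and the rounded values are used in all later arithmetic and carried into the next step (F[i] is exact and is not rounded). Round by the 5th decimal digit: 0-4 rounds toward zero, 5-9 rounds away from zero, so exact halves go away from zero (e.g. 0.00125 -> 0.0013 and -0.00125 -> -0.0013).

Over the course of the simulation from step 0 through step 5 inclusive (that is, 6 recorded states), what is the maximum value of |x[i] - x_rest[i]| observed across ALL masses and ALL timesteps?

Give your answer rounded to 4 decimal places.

Answer: 2.0052

Derivation:
Step 0: x=[3.0000 9.0000 16.0000 19.0000] v=[0.0000 0.0000 0.0000 0.0000]
Step 1: x=[3.4800 9.1600 15.3600 19.3200] v=[2.4000 0.8000 -3.2000 1.6000]
Step 2: x=[4.3120 9.4032 14.3616 19.8064] v=[4.1600 1.2160 -4.9920 2.4320]
Step 3: x=[5.2687 9.6252 13.4410 20.2216] v=[4.7834 1.1098 -4.6029 2.0762]
Step 4: x=[6.0794 9.7606 12.9948 20.3519] v=[4.0536 0.6772 -2.2311 0.6517]
Step 5: x=[6.5064 9.8245 13.2082 20.1051] v=[2.1350 0.3196 1.0672 -1.2340]
Max displacement = 2.0052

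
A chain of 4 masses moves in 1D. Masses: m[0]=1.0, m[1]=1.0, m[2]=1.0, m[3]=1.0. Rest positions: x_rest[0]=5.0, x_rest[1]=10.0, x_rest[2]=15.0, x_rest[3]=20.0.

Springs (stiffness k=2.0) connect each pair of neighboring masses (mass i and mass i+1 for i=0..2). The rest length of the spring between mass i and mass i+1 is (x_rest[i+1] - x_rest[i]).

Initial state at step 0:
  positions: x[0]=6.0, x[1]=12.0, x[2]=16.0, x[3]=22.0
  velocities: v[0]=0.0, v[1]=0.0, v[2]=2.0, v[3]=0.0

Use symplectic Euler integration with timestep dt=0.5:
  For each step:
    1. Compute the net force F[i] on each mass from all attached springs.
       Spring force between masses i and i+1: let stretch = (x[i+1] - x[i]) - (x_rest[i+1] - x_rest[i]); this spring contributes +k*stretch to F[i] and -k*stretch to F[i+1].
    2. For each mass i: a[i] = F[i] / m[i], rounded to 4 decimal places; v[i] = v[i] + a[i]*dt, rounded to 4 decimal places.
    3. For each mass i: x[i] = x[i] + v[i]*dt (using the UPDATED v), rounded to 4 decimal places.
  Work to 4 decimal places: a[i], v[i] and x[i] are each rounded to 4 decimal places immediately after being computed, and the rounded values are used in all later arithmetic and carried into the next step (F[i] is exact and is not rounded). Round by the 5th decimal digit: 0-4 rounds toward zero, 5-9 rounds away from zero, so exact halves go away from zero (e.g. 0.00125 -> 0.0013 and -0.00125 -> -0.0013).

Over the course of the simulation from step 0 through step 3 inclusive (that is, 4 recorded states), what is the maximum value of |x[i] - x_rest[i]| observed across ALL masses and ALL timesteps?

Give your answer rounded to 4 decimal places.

Step 0: x=[6.0000 12.0000 16.0000 22.0000] v=[0.0000 0.0000 2.0000 0.0000]
Step 1: x=[6.5000 11.0000 18.0000 21.5000] v=[1.0000 -2.0000 4.0000 -1.0000]
Step 2: x=[6.7500 11.2500 18.2500 21.7500] v=[0.5000 0.5000 0.5000 0.5000]
Step 3: x=[6.7500 12.7500 16.7500 22.7500] v=[0.0000 3.0000 -3.0000 2.0000]
Max displacement = 3.2500

Answer: 3.2500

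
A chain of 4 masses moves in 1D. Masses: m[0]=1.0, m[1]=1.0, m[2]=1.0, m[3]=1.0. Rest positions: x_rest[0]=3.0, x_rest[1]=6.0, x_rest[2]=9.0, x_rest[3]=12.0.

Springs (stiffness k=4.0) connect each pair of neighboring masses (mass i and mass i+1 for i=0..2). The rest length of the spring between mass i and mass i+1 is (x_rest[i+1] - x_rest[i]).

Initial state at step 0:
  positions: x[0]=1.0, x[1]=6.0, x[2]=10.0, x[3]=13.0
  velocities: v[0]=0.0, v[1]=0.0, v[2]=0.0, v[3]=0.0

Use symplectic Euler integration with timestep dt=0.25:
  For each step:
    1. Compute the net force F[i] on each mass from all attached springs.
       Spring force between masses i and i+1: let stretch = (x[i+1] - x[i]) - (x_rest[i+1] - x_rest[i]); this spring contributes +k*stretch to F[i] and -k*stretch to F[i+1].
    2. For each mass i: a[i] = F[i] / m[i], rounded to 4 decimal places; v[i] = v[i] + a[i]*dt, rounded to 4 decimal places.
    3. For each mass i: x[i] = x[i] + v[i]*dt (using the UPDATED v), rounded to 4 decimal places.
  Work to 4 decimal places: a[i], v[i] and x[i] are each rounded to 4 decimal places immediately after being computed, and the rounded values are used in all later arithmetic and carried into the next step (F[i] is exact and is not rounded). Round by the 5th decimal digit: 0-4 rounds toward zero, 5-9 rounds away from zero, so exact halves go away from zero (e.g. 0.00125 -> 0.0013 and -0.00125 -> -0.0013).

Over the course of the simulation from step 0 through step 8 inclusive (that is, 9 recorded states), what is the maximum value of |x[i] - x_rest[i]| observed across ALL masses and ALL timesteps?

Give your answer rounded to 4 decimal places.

Step 0: x=[1.0000 6.0000 10.0000 13.0000] v=[0.0000 0.0000 0.0000 0.0000]
Step 1: x=[1.5000 5.7500 9.7500 13.0000] v=[2.0000 -1.0000 -1.0000 0.0000]
Step 2: x=[2.3125 5.4375 9.3125 12.9375] v=[3.2500 -1.2500 -1.7500 -0.2500]
Step 3: x=[3.1563 5.3125 8.8125 12.7188] v=[3.3750 -0.5000 -2.0000 -0.8750]
Step 4: x=[3.7891 5.5235 8.4141 12.2735] v=[2.5312 0.8438 -1.5937 -1.7813]
Step 5: x=[4.1055 6.0235 8.2579 11.6133] v=[1.2656 2.0000 -0.6249 -2.6407]
Step 6: x=[4.1514 6.6026 8.3819 10.8643] v=[0.1836 2.3164 0.4961 -2.9961]
Step 7: x=[4.0601 7.0137 8.6817 10.2447] v=[-0.3652 1.6445 1.1992 -2.4785]
Step 8: x=[3.9572 7.1034 8.9553 9.9843] v=[-0.4116 0.3589 1.0942 -1.0415]
Max displacement = 2.0157

Answer: 2.0157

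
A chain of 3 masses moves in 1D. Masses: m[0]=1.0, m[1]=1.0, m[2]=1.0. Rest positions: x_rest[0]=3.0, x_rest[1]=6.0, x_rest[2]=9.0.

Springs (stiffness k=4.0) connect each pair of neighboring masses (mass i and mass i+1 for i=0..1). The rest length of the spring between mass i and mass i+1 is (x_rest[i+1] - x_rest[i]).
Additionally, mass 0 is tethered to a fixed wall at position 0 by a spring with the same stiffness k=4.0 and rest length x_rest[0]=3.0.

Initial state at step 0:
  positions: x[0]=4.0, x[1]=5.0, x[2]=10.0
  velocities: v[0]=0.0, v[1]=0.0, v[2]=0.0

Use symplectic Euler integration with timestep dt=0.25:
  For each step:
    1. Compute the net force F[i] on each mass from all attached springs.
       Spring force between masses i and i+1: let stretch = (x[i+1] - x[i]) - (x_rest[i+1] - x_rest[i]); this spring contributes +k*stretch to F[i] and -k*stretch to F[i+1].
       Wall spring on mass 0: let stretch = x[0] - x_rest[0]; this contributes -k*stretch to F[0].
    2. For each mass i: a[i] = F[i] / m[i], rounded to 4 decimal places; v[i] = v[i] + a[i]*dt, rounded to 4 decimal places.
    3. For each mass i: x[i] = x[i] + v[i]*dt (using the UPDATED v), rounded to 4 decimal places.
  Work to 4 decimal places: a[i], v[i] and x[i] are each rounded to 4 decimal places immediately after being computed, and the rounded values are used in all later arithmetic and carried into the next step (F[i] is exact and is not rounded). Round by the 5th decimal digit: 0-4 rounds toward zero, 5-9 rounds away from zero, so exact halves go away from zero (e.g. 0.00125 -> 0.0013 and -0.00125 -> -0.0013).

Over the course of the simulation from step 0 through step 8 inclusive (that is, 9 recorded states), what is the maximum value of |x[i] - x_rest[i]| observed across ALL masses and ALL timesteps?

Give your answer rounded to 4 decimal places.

Answer: 1.5938

Derivation:
Step 0: x=[4.0000 5.0000 10.0000] v=[0.0000 0.0000 0.0000]
Step 1: x=[3.2500 6.0000 9.5000] v=[-3.0000 4.0000 -2.0000]
Step 2: x=[2.3750 7.1875 8.8750] v=[-3.5000 4.7500 -2.5000]
Step 3: x=[2.1094 7.5938 8.5781] v=[-1.0625 1.6250 -1.1875]
Step 4: x=[2.6875 6.8750 8.7852] v=[2.3125 -2.8751 0.8282]
Step 5: x=[3.6406 5.5869 9.2647] v=[3.8125 -5.1524 1.9180]
Step 6: x=[4.1702 4.7317 9.5748] v=[2.1182 -3.4209 1.2402]
Step 7: x=[3.7976 4.9469 9.4241] v=[-1.4905 0.8607 -0.6029]
Step 8: x=[2.7629 5.9941 8.9041] v=[-4.1388 4.1886 -2.0801]
Max displacement = 1.5938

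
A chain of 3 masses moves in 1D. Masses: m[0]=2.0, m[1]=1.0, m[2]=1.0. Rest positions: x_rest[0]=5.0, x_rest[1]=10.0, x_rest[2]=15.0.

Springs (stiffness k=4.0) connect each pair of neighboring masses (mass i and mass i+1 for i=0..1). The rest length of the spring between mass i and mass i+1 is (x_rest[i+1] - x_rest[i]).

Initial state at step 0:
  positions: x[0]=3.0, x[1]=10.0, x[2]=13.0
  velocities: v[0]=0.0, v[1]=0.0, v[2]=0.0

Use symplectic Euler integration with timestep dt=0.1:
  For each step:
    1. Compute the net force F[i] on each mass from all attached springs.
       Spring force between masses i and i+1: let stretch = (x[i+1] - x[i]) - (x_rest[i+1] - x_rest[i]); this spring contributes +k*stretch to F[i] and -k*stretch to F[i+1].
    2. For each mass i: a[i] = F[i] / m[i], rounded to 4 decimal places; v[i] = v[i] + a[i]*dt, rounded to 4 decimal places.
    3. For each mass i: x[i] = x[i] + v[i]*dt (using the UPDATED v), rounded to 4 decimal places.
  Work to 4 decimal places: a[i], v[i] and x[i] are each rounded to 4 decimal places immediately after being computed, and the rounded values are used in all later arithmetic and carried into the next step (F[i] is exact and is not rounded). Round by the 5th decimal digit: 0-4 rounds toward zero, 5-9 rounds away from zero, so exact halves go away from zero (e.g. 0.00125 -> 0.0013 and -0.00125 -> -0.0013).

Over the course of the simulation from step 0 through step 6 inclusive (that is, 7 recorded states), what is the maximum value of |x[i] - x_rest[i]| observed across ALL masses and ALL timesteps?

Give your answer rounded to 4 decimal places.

Answer: 2.2824

Derivation:
Step 0: x=[3.0000 10.0000 13.0000] v=[0.0000 0.0000 0.0000]
Step 1: x=[3.0400 9.8400 13.0800] v=[0.4000 -1.6000 0.8000]
Step 2: x=[3.1160 9.5376 13.2304] v=[0.7600 -3.0240 1.5040]
Step 3: x=[3.2204 9.1261 13.4331] v=[1.0443 -4.1155 2.0269]
Step 4: x=[3.3429 8.6506 13.6635] v=[1.2254 -4.7550 2.3041]
Step 5: x=[3.4716 8.1633 13.8934] v=[1.2869 -4.8729 2.2989]
Step 6: x=[3.5941 7.7176 14.0941] v=[1.2252 -4.4575 2.0069]
Max displacement = 2.2824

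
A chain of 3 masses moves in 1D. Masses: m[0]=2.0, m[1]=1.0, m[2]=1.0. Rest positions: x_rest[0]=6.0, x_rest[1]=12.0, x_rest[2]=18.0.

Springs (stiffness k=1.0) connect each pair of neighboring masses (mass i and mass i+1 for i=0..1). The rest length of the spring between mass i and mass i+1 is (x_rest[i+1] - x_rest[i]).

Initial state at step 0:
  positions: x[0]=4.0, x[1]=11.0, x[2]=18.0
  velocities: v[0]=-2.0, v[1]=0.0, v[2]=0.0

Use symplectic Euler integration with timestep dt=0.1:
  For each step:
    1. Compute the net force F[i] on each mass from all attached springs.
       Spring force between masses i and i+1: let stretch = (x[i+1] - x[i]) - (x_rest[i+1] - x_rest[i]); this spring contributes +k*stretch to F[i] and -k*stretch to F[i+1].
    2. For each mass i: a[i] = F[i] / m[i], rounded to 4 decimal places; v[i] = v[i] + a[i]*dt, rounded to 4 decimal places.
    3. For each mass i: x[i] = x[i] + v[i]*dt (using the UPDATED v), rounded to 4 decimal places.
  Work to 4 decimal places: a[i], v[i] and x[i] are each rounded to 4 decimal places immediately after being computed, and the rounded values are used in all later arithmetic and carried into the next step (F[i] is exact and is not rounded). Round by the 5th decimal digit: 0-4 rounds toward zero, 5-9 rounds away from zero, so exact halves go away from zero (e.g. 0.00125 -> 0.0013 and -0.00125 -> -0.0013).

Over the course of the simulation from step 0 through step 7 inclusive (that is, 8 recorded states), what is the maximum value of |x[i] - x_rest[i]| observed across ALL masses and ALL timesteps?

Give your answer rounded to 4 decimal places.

Answer: 3.2089

Derivation:
Step 0: x=[4.0000 11.0000 18.0000] v=[-2.0000 0.0000 0.0000]
Step 1: x=[3.8050 11.0000 17.9900] v=[-1.9500 0.0000 -0.1000]
Step 2: x=[3.6160 10.9980 17.9701] v=[-1.8903 -0.0205 -0.1990]
Step 3: x=[3.4339 10.9919 17.9405] v=[-1.8212 -0.0615 -0.2962]
Step 4: x=[3.2596 10.9797 17.9014] v=[-1.7433 -0.1224 -0.3911]
Step 5: x=[3.0939 10.9595 17.8531] v=[-1.6573 -0.2022 -0.4833]
Step 6: x=[2.9375 10.9296 17.7958] v=[-1.5640 -0.2994 -0.5727]
Step 7: x=[2.7911 10.8884 17.7299] v=[-1.4644 -0.4120 -0.6593]
Max displacement = 3.2089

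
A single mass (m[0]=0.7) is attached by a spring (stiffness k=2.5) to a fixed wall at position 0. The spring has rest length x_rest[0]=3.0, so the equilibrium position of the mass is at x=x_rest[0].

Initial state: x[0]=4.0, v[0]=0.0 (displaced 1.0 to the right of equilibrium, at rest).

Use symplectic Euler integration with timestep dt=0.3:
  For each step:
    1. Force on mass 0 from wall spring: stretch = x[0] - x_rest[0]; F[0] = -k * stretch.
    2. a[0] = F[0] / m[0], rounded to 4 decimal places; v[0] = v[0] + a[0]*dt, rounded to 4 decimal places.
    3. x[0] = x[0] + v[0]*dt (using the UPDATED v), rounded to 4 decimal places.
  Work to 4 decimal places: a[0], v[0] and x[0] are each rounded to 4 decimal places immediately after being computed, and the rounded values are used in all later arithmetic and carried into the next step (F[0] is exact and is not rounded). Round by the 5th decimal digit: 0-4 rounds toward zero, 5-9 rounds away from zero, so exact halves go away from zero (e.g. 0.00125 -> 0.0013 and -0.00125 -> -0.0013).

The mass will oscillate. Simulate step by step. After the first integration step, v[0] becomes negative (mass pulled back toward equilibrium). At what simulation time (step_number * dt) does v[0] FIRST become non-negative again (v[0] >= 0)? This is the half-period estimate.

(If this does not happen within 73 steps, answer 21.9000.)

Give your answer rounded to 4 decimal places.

Answer: 1.8000

Derivation:
Step 0: x=[4.0000] v=[0.0000]
Step 1: x=[3.6786] v=[-1.0714]
Step 2: x=[3.1391] v=[-1.7985]
Step 3: x=[2.5549] v=[-1.9475]
Step 4: x=[2.1137] v=[-1.4706]
Step 5: x=[1.9574] v=[-0.5210]
Step 6: x=[2.1362] v=[0.5961]
First v>=0 after going negative at step 6, time=1.8000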